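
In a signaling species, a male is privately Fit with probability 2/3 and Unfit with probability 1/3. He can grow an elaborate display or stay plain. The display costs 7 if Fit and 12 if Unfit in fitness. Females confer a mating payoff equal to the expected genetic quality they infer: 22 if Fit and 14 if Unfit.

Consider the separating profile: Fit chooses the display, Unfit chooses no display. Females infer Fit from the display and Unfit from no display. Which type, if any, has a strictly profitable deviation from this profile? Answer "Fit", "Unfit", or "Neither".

Neither

The display pays 22; no display pays 14.
Fit: assigned the display, nets 22 − 7 = 15; deviating to no display nets 14.
Unfit: assigned no display, nets 14; deviating to the display nets 22 − 12 = 10.
Both types strictly prefer their assigned action; no profitable deviation.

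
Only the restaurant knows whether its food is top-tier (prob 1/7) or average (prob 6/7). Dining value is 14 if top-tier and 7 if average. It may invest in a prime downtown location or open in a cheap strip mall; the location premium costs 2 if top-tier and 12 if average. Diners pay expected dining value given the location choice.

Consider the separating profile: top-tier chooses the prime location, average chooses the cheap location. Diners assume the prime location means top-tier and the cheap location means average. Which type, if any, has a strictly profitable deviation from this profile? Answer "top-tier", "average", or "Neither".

Neither

The prime location pays 14; the cheap location pays 7.
top-tier: assigned the prime location, nets 14 − 2 = 12; deviating to the cheap location nets 7.
average: assigned the cheap location, nets 7; deviating to the prime location nets 14 − 12 = 2.
Both types strictly prefer their assigned action; no profitable deviation.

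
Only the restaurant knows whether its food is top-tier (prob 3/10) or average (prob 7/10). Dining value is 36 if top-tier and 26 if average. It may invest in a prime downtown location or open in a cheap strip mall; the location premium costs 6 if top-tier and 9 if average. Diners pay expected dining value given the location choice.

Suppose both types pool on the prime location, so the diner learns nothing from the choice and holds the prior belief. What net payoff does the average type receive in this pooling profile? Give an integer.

Pooled price premium = 3/10·36 + 7/10·26 = 29.
average pays cost 9 for the prime location, so net payoff = 29 − 9 = 20.

20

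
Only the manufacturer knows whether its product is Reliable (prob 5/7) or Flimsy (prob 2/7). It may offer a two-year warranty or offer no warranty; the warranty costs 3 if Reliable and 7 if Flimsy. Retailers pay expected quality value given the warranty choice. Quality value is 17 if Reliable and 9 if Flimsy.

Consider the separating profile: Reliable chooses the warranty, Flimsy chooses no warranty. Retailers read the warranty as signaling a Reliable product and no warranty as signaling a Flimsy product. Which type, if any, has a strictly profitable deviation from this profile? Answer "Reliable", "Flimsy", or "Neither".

Flimsy

The warranty pays 17; no warranty pays 9.
Reliable: assigned the warranty, nets 17 − 3 = 14; deviating to no warranty nets 9.
Flimsy: assigned no warranty, nets 9; deviating to the warranty nets 17 − 7 = 10.
The Flimsy type gains 1 by deviating.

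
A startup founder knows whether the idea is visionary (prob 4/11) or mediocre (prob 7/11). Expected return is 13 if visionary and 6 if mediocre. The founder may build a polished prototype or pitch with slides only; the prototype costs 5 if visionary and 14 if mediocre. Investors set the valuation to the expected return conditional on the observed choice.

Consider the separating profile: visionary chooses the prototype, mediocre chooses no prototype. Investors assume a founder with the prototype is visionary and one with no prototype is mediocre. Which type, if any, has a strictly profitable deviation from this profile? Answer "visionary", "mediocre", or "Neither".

Neither

The prototype pays 13; no prototype pays 6.
visionary: assigned the prototype, nets 13 − 5 = 8; deviating to no prototype nets 6.
mediocre: assigned no prototype, nets 6; deviating to the prototype nets 13 − 14 = -1.
Both types strictly prefer their assigned action; no profitable deviation.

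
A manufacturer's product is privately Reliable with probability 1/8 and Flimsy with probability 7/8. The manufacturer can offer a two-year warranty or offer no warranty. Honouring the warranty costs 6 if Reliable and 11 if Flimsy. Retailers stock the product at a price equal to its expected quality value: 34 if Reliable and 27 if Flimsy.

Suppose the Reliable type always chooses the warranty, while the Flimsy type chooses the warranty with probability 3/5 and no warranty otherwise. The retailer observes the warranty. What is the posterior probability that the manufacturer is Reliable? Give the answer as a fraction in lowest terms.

5/26

P(the warranty) = (1/8)·1 + (7/8)·(3/5) = 13/20.
By Bayes' rule, P(Reliable | the warranty) = (1/8) / (13/20) = 5/26.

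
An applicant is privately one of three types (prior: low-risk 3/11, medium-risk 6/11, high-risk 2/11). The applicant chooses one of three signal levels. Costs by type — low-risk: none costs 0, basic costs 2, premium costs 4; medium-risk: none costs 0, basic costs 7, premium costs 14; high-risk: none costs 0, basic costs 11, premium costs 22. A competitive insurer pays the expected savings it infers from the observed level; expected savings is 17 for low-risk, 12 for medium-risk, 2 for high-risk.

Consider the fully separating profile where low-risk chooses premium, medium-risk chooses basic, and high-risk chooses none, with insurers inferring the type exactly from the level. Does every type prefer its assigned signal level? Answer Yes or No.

Separating rebates: premium → 17, basic → 12, none → 2.
low-risk (assigned premium): none: 2 − 0 = 2; basic: 12 − 2 = 10; premium: 17 − 4 = 13. low-risk stays.
medium-risk (assigned basic): none: 2 − 0 = 2; basic: 12 − 7 = 5; premium: 17 − 14 = 3. medium-risk stays.
high-risk (assigned none): none: 2 − 0 = 2; basic: 12 − 11 = 1; premium: 17 − 22 = -5. high-risk stays.
Every type prefers its assigned level; separation holds.

Yes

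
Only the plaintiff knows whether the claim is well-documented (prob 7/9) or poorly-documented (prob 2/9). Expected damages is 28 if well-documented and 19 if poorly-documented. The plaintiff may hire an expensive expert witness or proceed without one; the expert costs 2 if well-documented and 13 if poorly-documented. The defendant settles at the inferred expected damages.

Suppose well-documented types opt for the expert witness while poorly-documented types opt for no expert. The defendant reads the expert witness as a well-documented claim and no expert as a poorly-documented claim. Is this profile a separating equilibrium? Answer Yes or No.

Under these beliefs, the expert witness earns settlement 28 and no expert earns settlement 19.
well-documented: the expert witness nets 28 − 2 = 26; no expert nets 19. well-documented prefers the expert witness.
poorly-documented: the expert witness nets 28 − 13 = 15; no expert nets 19. poorly-documented prefers no expert.
Neither type deviates, so the separating profile is an equilibrium.

Yes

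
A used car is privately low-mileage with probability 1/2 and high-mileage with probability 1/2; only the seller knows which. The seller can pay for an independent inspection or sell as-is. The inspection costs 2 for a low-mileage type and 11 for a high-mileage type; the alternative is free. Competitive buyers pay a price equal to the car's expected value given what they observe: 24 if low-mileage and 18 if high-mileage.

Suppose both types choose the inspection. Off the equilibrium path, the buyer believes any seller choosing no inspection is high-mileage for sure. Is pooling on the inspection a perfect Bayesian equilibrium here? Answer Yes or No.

On path, the buyer holds the prior and pays 1/2·24 + 1/2·18 = 21. Off path (no inspection), believing high-mileage, it pays 18.
low-mileage: the inspection nets 21 − 2 = 19; no inspection nets 18. low-mileage stays.
high-mileage: the inspection nets 21 − 11 = 10; no inspection nets 18. high-mileage would deviate.
A type deviates, so pooling fails.

No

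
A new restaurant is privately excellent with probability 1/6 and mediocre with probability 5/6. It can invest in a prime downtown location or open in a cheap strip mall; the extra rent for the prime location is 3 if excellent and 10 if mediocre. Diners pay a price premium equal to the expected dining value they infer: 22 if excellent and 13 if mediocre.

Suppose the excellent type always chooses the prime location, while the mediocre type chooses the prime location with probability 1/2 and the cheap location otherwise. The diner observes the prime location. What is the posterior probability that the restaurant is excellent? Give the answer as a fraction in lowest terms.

P(the prime location) = (1/6)·1 + (5/6)·(1/2) = 7/12.
By Bayes' rule, P(excellent | the prime location) = (1/6) / (7/12) = 2/7.

2/7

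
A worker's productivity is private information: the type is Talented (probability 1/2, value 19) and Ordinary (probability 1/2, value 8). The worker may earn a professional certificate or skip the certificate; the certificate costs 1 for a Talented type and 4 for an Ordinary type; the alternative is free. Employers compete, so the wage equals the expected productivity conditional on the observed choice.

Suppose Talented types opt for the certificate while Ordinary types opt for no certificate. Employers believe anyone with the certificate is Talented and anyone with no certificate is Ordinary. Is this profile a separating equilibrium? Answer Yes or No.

Under these beliefs, the certificate earns wage 19 and no certificate earns wage 8.
Talented: the certificate nets 19 − 1 = 18; no certificate nets 8. Talented prefers the certificate.
Ordinary: the certificate nets 19 − 4 = 15; no certificate nets 8. Ordinary would deviate to the certificate.
Ordinary has a profitable deviation, so the profile is not an equilibrium.

No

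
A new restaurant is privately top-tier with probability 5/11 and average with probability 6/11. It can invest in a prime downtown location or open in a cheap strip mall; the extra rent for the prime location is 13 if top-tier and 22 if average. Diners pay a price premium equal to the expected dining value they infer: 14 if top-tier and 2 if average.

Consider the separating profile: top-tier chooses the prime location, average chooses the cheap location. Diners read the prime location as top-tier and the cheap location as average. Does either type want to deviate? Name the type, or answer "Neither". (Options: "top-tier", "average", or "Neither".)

The prime location pays 14; the cheap location pays 2.
top-tier: assigned the prime location, nets 14 − 13 = 1; deviating to the cheap location nets 2.
average: assigned the cheap location, nets 2; deviating to the prime location nets 14 − 22 = -8.
The top-tier type gains 1 by deviating.

top-tier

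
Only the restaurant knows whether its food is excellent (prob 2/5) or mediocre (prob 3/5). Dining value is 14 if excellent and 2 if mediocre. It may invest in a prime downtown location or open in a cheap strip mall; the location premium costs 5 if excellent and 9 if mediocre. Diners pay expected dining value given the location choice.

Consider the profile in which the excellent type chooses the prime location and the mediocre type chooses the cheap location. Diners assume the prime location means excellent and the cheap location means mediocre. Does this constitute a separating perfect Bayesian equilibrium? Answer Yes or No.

Under these beliefs, the prime location earns price premium 14 and the cheap location earns price premium 2.
excellent: the prime location nets 14 − 5 = 9; the cheap location nets 2. excellent prefers the prime location.
mediocre: the prime location nets 14 − 9 = 5; the cheap location nets 2. mediocre would deviate to the prime location.
mediocre has a profitable deviation, so the profile is not an equilibrium.

No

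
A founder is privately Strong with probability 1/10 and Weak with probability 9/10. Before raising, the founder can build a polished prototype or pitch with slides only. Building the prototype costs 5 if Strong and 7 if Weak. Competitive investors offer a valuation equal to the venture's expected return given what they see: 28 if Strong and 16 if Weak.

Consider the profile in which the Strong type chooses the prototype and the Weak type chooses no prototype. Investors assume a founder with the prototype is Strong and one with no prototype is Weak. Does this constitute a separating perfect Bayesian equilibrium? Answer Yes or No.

No

Under these beliefs, the prototype earns valuation 28 and no prototype earns valuation 16.
Strong: the prototype nets 28 − 5 = 23; no prototype nets 16. Strong prefers the prototype.
Weak: the prototype nets 28 − 7 = 21; no prototype nets 16. Weak would deviate to the prototype.
Weak has a profitable deviation, so the profile is not an equilibrium.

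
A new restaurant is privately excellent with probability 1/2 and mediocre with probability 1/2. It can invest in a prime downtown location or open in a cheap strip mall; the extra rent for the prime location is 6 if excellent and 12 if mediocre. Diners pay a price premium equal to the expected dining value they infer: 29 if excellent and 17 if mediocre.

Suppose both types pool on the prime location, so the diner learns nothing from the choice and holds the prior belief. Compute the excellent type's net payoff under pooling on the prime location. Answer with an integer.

17

Pooled price premium = 1/2·29 + 1/2·17 = 23.
excellent pays cost 6 for the prime location, so net payoff = 23 − 6 = 17.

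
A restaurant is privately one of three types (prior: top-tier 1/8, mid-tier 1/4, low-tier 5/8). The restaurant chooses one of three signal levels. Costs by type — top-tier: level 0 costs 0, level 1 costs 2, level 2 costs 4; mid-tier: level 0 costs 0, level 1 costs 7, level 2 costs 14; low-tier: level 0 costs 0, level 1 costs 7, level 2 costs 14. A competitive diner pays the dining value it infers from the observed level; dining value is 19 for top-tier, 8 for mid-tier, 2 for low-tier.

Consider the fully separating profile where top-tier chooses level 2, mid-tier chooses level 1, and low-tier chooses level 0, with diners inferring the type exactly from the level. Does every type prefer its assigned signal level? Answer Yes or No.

Separating price premiums: level 2 → 19, level 1 → 8, level 0 → 2.
top-tier (assigned level 2): level 0: 2 − 0 = 2; level 1: 8 − 2 = 6; level 2: 19 − 4 = 15. top-tier stays.
mid-tier (assigned level 1): level 0: 2 − 0 = 2; level 1: 8 − 7 = 1; level 2: 19 − 14 = 5. mid-tier prefers level 2.
low-tier (assigned level 0): level 0: 2 − 0 = 2; level 1: 8 − 7 = 1; level 2: 19 − 14 = 5. low-tier prefers level 2.
At least one type deviates; the separating profile fails.

No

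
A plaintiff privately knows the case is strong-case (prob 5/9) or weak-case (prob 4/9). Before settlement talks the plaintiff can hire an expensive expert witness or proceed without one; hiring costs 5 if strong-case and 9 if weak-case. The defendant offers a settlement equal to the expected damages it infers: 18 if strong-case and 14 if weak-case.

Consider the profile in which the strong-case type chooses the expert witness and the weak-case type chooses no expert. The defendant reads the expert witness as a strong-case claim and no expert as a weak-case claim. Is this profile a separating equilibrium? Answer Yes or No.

No

Under these beliefs, the expert witness earns settlement 18 and no expert earns settlement 14.
strong-case: the expert witness nets 18 − 5 = 13; no expert nets 14. strong-case would deviate to no expert.
weak-case: the expert witness nets 18 − 9 = 9; no expert nets 14. weak-case prefers no expert.
strong-case has a profitable deviation, so the profile is not an equilibrium.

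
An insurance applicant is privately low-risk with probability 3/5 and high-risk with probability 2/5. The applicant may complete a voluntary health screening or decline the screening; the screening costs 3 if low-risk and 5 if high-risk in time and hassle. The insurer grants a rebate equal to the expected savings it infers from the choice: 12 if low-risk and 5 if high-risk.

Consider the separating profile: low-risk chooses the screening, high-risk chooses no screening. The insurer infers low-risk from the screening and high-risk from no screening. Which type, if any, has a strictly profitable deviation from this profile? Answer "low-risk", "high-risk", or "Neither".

The screening pays 12; no screening pays 5.
low-risk: assigned the screening, nets 12 − 3 = 9; deviating to no screening nets 5.
high-risk: assigned no screening, nets 5; deviating to the screening nets 12 − 5 = 7.
The high-risk type gains 2 by deviating.

high-risk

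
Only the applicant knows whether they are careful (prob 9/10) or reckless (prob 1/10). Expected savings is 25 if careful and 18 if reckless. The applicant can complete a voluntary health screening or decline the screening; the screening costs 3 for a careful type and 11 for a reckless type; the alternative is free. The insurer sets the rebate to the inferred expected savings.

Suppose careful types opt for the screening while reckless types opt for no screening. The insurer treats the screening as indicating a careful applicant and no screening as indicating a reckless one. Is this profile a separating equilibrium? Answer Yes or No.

Yes

Under these beliefs, the screening earns rebate 25 and no screening earns rebate 18.
careful: the screening nets 25 − 3 = 22; no screening nets 18. careful prefers the screening.
reckless: the screening nets 25 − 11 = 14; no screening nets 18. reckless prefers no screening.
Neither type deviates, so the separating profile is an equilibrium.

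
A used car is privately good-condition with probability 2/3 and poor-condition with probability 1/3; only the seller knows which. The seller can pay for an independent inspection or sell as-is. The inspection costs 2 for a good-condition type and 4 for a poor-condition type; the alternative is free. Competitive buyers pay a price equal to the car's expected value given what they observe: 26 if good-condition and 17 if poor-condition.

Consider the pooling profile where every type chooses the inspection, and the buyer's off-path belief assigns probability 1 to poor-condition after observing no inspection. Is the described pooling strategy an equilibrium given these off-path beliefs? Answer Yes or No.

On path, the buyer holds the prior and pays 2/3·26 + 1/3·17 = 23. Off path (no inspection), believing poor-condition, it pays 17.
good-condition: the inspection nets 23 − 2 = 21; no inspection nets 17. good-condition stays.
poor-condition: the inspection nets 23 − 4 = 19; no inspection nets 17. poor-condition stays.
No type deviates, so pooling is sustained.

Yes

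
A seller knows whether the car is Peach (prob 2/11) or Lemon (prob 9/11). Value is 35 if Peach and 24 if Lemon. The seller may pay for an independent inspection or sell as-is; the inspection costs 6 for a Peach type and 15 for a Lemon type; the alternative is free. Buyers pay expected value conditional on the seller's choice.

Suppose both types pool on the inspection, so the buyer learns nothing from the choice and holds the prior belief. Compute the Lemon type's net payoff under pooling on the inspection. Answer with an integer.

11

Pooled price = 2/11·35 + 9/11·24 = 26.
Lemon pays cost 15 for the inspection, so net payoff = 26 − 15 = 11.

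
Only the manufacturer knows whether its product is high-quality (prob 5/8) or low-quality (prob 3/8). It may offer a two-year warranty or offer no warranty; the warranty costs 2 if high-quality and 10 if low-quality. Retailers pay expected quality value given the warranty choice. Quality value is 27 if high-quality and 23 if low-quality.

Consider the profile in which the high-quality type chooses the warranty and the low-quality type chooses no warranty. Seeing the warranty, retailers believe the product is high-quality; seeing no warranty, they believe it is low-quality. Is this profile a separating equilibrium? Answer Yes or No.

Under these beliefs, the warranty earns price 27 and no warranty earns price 23.
high-quality: the warranty nets 27 − 2 = 25; no warranty nets 23. high-quality prefers the warranty.
low-quality: the warranty nets 27 − 10 = 17; no warranty nets 23. low-quality prefers no warranty.
Neither type deviates, so the separating profile is an equilibrium.

Yes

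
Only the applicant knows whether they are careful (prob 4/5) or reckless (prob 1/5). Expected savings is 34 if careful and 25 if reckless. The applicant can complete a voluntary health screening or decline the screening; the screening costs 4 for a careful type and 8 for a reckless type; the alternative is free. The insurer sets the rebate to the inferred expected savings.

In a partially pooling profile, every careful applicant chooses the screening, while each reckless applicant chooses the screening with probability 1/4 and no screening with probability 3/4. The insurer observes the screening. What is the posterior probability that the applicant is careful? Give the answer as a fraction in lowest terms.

P(the screening) = (4/5)·1 + (1/5)·(1/4) = 17/20.
By Bayes' rule, P(careful | the screening) = (4/5) / (17/20) = 16/17.

16/17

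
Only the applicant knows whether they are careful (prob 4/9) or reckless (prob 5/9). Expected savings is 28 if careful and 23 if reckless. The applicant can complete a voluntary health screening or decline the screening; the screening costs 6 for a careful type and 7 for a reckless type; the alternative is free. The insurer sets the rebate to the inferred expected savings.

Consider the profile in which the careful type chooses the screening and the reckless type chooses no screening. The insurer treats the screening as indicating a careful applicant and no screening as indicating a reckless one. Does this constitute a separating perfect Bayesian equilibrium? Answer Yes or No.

No

Under these beliefs, the screening earns rebate 28 and no screening earns rebate 23.
careful: the screening nets 28 − 6 = 22; no screening nets 23. careful would deviate to no screening.
reckless: the screening nets 28 − 7 = 21; no screening nets 23. reckless prefers no screening.
careful has a profitable deviation, so the profile is not an equilibrium.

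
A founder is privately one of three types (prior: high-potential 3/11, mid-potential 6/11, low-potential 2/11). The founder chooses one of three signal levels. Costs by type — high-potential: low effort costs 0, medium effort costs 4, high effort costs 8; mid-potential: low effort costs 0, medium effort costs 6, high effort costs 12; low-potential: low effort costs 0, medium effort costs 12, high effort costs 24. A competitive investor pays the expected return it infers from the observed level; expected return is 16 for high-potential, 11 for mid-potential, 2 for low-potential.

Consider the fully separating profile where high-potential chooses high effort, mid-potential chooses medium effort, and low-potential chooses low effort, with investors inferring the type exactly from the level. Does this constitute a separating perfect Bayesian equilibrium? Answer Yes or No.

Yes

Separating valuations: high effort → 16, medium effort → 11, low effort → 2.
high-potential (assigned high effort): low effort: 2 − 0 = 2; medium effort: 11 − 4 = 7; high effort: 16 − 8 = 8. high-potential stays.
mid-potential (assigned medium effort): low effort: 2 − 0 = 2; medium effort: 11 − 6 = 5; high effort: 16 − 12 = 4. mid-potential stays.
low-potential (assigned low effort): low effort: 2 − 0 = 2; medium effort: 11 − 12 = -1; high effort: 16 − 24 = -8. low-potential stays.
Every type prefers its assigned level; separation holds.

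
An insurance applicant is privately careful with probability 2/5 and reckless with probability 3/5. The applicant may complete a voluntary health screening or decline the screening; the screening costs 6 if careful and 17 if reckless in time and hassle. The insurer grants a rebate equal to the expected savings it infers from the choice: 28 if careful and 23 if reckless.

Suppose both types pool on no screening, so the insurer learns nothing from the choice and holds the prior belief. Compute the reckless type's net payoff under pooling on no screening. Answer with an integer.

Pooled rebate = 2/5·28 + 3/5·23 = 25.
reckless pays no cost for no screening, so net payoff = 25.

25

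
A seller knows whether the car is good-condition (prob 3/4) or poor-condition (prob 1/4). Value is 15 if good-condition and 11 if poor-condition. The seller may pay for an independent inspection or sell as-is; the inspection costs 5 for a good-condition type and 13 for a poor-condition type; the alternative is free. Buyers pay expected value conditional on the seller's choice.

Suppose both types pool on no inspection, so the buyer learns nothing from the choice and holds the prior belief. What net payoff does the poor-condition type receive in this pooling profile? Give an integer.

14

Pooled price = 3/4·15 + 1/4·11 = 14.
poor-condition pays no cost for no inspection, so net payoff = 14.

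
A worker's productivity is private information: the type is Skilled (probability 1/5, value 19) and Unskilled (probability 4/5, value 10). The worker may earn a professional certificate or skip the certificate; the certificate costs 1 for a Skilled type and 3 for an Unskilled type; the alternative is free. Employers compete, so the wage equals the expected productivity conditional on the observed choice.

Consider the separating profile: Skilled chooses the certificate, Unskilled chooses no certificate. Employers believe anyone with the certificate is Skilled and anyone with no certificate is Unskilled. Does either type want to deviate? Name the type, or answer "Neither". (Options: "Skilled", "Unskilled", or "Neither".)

Unskilled

The certificate pays 19; no certificate pays 10.
Skilled: assigned the certificate, nets 19 − 1 = 18; deviating to no certificate nets 10.
Unskilled: assigned no certificate, nets 10; deviating to the certificate nets 19 − 3 = 16.
The Unskilled type gains 6 by deviating.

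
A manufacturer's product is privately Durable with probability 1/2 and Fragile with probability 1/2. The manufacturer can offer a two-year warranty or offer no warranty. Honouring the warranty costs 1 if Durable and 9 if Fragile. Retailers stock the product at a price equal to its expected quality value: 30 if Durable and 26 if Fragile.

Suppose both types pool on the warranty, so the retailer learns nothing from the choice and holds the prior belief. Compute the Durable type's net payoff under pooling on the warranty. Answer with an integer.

27

Pooled price = 1/2·30 + 1/2·26 = 28.
Durable pays cost 1 for the warranty, so net payoff = 28 − 1 = 27.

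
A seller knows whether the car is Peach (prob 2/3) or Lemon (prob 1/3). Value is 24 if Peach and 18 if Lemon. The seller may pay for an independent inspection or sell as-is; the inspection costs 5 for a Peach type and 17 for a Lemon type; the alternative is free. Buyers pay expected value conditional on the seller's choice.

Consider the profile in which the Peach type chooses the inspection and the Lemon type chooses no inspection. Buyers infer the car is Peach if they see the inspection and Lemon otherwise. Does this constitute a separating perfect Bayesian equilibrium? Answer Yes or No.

Yes

Under these beliefs, the inspection earns price 24 and no inspection earns price 18.
Peach: the inspection nets 24 − 5 = 19; no inspection nets 18. Peach prefers the inspection.
Lemon: the inspection nets 24 − 17 = 7; no inspection nets 18. Lemon prefers no inspection.
Neither type deviates, so the separating profile is an equilibrium.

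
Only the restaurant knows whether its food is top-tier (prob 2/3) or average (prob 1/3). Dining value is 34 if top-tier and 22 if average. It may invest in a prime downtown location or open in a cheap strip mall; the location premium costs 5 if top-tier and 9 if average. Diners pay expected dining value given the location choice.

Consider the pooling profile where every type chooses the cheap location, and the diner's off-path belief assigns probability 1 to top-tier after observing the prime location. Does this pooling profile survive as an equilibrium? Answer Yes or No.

On path, the diner holds the prior and pays 2/3·34 + 1/3·22 = 30. Off path (the prime location), believing top-tier, it pays 34.
top-tier: the cheap location nets 30; the prime location nets 34 − 5 = 29. top-tier stays.
average: the cheap location nets 30; the prime location nets 34 − 9 = 25. average stays.
No type deviates, so pooling is sustained.

Yes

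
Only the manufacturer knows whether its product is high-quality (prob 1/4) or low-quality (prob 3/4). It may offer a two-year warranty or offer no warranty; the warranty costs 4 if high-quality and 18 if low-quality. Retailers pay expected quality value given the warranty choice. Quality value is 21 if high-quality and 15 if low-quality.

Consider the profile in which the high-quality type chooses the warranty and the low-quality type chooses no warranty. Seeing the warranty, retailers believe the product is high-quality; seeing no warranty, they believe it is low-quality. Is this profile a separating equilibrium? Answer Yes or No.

Yes

Under these beliefs, the warranty earns price 21 and no warranty earns price 15.
high-quality: the warranty nets 21 − 4 = 17; no warranty nets 15. high-quality prefers the warranty.
low-quality: the warranty nets 21 − 18 = 3; no warranty nets 15. low-quality prefers no warranty.
Neither type deviates, so the separating profile is an equilibrium.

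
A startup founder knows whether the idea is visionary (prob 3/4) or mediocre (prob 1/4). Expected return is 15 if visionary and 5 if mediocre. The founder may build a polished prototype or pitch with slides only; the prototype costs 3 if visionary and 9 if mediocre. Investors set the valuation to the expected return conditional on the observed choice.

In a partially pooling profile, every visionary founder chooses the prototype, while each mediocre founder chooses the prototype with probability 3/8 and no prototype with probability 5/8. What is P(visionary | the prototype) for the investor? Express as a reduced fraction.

8/9

P(the prototype) = (3/4)·1 + (1/4)·(3/8) = 27/32.
By Bayes' rule, P(visionary | the prototype) = (3/4) / (27/32) = 8/9.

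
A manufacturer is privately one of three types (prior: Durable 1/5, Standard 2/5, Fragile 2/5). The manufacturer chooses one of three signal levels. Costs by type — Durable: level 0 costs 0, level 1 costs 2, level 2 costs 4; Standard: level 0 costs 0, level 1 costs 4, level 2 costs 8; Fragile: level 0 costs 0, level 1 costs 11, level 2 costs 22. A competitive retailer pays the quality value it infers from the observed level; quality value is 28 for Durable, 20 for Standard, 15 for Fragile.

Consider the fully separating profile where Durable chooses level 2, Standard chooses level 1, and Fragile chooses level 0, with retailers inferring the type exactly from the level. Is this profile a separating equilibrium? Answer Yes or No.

Separating prices: level 2 → 28, level 1 → 20, level 0 → 15.
Durable (assigned level 2): level 0: 15 − 0 = 15; level 1: 20 − 2 = 18; level 2: 28 − 4 = 24. Durable stays.
Standard (assigned level 1): level 0: 15 − 0 = 15; level 1: 20 − 4 = 16; level 2: 28 − 8 = 20. Standard prefers level 2.
Fragile (assigned level 0): level 0: 15 − 0 = 15; level 1: 20 − 11 = 9; level 2: 28 − 22 = 6. Fragile stays.
At least one type deviates; the separating profile fails.

No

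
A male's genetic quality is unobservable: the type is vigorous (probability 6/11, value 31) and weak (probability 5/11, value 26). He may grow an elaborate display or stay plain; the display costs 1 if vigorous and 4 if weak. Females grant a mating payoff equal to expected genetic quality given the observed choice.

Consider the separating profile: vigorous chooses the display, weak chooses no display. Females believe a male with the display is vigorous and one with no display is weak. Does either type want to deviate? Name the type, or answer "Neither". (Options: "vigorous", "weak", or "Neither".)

The display pays 31; no display pays 26.
vigorous: assigned the display, nets 31 − 1 = 30; deviating to no display nets 26.
weak: assigned no display, nets 26; deviating to the display nets 31 − 4 = 27.
The weak type gains 1 by deviating.

weak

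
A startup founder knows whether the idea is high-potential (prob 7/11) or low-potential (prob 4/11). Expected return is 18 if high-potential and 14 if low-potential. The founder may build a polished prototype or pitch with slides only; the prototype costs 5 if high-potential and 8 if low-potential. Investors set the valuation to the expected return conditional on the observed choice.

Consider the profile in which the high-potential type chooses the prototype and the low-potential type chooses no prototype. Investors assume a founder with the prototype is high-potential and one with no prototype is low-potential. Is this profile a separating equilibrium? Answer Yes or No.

No

Under these beliefs, the prototype earns valuation 18 and no prototype earns valuation 14.
high-potential: the prototype nets 18 − 5 = 13; no prototype nets 14. high-potential would deviate to no prototype.
low-potential: the prototype nets 18 − 8 = 10; no prototype nets 14. low-potential prefers no prototype.
high-potential has a profitable deviation, so the profile is not an equilibrium.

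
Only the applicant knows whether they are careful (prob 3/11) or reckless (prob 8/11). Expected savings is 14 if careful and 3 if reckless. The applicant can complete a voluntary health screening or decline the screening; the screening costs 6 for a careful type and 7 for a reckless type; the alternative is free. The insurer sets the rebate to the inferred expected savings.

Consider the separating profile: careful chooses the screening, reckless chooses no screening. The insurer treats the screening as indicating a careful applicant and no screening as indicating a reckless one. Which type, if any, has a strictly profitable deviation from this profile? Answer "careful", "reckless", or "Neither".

reckless

The screening pays 14; no screening pays 3.
careful: assigned the screening, nets 14 − 6 = 8; deviating to no screening nets 3.
reckless: assigned no screening, nets 3; deviating to the screening nets 14 − 7 = 7.
The reckless type gains 4 by deviating.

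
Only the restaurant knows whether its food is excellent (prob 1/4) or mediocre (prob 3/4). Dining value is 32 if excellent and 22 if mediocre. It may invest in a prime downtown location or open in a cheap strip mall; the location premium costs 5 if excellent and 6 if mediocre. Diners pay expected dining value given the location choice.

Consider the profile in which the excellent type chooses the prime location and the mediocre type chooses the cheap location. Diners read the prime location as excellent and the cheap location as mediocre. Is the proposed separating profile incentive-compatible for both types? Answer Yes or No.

No

Under these beliefs, the prime location earns price premium 32 and the cheap location earns price premium 22.
excellent: the prime location nets 32 − 5 = 27; the cheap location nets 22. excellent prefers the prime location.
mediocre: the prime location nets 32 − 6 = 26; the cheap location nets 22. mediocre would deviate to the prime location.
mediocre has a profitable deviation, so the profile is not an equilibrium.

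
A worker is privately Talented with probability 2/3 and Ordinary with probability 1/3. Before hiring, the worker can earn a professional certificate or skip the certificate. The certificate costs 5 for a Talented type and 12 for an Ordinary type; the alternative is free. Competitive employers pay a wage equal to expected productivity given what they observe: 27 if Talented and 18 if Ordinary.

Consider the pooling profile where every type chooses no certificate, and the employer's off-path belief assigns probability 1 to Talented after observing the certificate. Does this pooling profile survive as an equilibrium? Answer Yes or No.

On path, the employer holds the prior and pays 2/3·27 + 1/3·18 = 24. Off path (the certificate), believing Talented, it pays 27.
Talented: no certificate nets 24; the certificate nets 27 − 5 = 22. Talented stays.
Ordinary: no certificate nets 24; the certificate nets 27 − 12 = 15. Ordinary stays.
No type deviates, so pooling is sustained.

Yes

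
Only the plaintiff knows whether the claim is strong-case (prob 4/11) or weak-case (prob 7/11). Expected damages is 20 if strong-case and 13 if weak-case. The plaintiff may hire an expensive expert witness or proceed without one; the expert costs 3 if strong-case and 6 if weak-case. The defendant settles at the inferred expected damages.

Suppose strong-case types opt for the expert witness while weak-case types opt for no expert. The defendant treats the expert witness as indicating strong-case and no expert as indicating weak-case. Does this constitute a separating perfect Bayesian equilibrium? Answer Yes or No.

Under these beliefs, the expert witness earns settlement 20 and no expert earns settlement 13.
strong-case: the expert witness nets 20 − 3 = 17; no expert nets 13. strong-case prefers the expert witness.
weak-case: the expert witness nets 20 − 6 = 14; no expert nets 13. weak-case would deviate to the expert witness.
weak-case has a profitable deviation, so the profile is not an equilibrium.

No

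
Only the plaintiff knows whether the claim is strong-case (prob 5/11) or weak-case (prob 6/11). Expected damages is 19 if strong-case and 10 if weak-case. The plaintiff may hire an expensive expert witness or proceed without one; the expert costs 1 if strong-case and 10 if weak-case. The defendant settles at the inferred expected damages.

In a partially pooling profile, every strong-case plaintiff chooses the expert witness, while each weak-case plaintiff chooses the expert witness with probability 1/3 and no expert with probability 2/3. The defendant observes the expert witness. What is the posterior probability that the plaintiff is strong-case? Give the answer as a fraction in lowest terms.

P(the expert witness) = (5/11)·1 + (6/11)·(1/3) = 7/11.
By Bayes' rule, P(strong-case | the expert witness) = (5/11) / (7/11) = 5/7.

5/7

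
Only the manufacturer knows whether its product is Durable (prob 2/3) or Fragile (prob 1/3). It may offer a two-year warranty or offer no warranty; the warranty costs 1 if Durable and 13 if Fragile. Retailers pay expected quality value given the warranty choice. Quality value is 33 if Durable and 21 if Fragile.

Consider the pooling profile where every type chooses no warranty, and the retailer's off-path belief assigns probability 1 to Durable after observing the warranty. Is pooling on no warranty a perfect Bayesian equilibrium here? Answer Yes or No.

On path, the retailer holds the prior and pays 2/3·33 + 1/3·21 = 29. Off path (the warranty), believing Durable, it pays 33.
Durable: no warranty nets 29; the warranty nets 33 − 1 = 32. Durable would deviate.
Fragile: no warranty nets 29; the warranty nets 33 − 13 = 20. Fragile stays.
A type deviates, so pooling fails.

No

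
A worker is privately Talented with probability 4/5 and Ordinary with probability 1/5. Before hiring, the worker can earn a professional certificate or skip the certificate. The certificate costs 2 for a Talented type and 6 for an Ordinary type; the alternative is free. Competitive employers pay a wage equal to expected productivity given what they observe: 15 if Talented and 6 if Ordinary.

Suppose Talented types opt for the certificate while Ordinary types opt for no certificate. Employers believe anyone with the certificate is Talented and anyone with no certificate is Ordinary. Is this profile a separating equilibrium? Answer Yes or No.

No

Under these beliefs, the certificate earns wage 15 and no certificate earns wage 6.
Talented: the certificate nets 15 − 2 = 13; no certificate nets 6. Talented prefers the certificate.
Ordinary: the certificate nets 15 − 6 = 9; no certificate nets 6. Ordinary would deviate to the certificate.
Ordinary has a profitable deviation, so the profile is not an equilibrium.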